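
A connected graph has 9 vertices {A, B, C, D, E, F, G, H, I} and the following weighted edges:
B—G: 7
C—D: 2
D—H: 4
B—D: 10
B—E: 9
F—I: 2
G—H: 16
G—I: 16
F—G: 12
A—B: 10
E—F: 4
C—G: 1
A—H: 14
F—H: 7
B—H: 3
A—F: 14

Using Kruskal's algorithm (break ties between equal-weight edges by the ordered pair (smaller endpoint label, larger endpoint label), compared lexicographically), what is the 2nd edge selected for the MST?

Kruskal: consider edges lightest-first.
C—G (1): add — endpoints in different components.
C—D (2): add — endpoints in different components.
F—I (2): add — endpoints in different components.
B—H (3): add — endpoints in different components.
D—H (4): add — endpoints in different components.
E—F (4): add — endpoints in different components.
B—G (7): skip — B and G already connected.
F—H (7): add — endpoints in different components.
B—E (9): skip — B and E already connected.
A—B (10): add — endpoints in different components.
The 2nd edge added is C—D.

C-D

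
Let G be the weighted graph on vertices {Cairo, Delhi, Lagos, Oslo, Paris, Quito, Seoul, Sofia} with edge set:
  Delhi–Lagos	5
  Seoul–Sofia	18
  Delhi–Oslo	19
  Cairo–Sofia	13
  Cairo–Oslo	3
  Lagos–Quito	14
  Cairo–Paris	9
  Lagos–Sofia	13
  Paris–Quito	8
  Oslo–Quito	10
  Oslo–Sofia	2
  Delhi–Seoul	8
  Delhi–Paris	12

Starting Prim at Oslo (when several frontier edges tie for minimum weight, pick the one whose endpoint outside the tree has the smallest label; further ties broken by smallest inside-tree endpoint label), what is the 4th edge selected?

Prim, starting at Oslo.
Step 1: cheapest edge leaving the tree is Oslo–Sofia (2); add Sofia.
Step 2: cheapest edge leaving the tree is Cairo–Oslo (3); add Cairo.
Step 3: cheapest edge leaving the tree is Cairo–Paris (9); add Paris.
Step 4: cheapest edge leaving the tree is Paris–Quito (8); add Quito.
Step 5: cheapest edge leaving the tree is Delhi–Paris (12); add Delhi.
Step 6: cheapest edge leaving the tree is Delhi–Lagos (5); add Lagos.
Step 7: cheapest edge leaving the tree is Delhi–Seoul (8); add Seoul.
The 4th edge added is Paris–Quito.

Paris-Quito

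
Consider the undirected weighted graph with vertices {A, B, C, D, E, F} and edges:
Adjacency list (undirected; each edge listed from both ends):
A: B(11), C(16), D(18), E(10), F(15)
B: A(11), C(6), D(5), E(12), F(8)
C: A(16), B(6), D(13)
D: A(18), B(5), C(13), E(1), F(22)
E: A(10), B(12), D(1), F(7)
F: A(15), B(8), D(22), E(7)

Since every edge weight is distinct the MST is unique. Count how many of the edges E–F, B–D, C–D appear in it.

Kruskal: consider edges lightest-first.
D–E (1): add — endpoints in different components.
B–D (5): add — endpoints in different components.
B–C (6): add — endpoints in different components.
E–F (7): add — endpoints in different components.
B–F (8): skip — B and F already connected.
A–E (10): add — endpoints in different components.
MST edge set: {D–E, B–D, B–C, E–F, A–E}.
Of the listed edges, {E–F, B–D} are in the MST → 2.

2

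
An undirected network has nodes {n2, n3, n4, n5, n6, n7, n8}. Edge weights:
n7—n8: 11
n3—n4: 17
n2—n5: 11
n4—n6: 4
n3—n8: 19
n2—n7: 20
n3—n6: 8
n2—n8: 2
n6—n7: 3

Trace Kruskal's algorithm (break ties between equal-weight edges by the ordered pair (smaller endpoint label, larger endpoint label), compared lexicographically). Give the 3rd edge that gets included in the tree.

n4-n6

Kruskal's algorithm — process edges by increasing weight (ties by edge label):
n2—n8 (2): add. Components now {n2,n8} {n7} {n6} {n3} {n4} {n5}
n6—n7 (3): add. Components now {n2,n8} {n6,n7} {n3} {n4} {n5}
n4—n6 (4): add. Components now {n2,n8} {n4,n6,n7} {n3} {n5}
n3—n6 (8): add. Components now {n2,n8} {n3,n4,n6,n7} {n5}
n2—n5 (11): add. Components now {n2,n5,n8} {n3,n4,n6,n7}
n7—n8 (11): add. Components now {n2,n3,n4,n5,n6,n7,n8}
The 3rd edge added is n4—n6.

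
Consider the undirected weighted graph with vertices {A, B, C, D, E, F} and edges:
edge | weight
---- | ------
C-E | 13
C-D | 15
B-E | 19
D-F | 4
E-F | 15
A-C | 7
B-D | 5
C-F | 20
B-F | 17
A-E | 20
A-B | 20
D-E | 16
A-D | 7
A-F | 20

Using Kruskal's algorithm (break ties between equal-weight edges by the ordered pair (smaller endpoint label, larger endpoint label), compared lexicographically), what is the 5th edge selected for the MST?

Kruskal's algorithm — process edges by increasing weight (ties by edge label):
D-F (4): add — endpoints in different components.
B-D (5): add — endpoints in different components.
A-C (7): add — endpoints in different components.
A-D (7): add — endpoints in different components.
C-E (13): add — endpoints in different components.
The 5th edge added is C-E.

C-E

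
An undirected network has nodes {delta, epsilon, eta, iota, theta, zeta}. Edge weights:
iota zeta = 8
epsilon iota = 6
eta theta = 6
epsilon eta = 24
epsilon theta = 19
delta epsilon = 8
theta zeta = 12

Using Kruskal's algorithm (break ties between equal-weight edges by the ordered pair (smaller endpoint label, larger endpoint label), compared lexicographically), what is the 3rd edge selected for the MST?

Sort edges by weight, then run Kruskal:
epsilon iota (6): add. Components now {theta} {eta} {epsilon,iota} {delta} {zeta}
eta theta (6): add. Components now {eta,theta} {epsilon,iota} {delta} {zeta}
delta epsilon (8): add. Components now {eta,theta} {delta,epsilon,iota} {zeta}
iota zeta (8): add. Components now {eta,theta} {delta,epsilon,iota,zeta}
theta zeta (12): add. Components now {delta,epsilon,eta,iota,theta,zeta}
The 3rd edge added is delta epsilon.

delta-epsilon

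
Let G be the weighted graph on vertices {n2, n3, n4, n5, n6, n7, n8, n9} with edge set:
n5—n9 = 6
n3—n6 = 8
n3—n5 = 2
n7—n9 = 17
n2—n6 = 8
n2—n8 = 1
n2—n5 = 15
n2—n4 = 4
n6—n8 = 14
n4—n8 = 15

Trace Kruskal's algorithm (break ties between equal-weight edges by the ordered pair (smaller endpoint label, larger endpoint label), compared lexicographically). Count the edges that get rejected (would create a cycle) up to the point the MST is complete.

Kruskal: consider edges lightest-first.
n2—n8 (1): add — endpoints in different components.
n3—n5 (2): add — endpoints in different components.
n2—n4 (4): add — endpoints in different components.
n5—n9 (6): add — endpoints in different components.
n2—n6 (8): add — endpoints in different components.
n3—n6 (8): add — endpoints in different components.
n6—n8 (14): skip — n8 and n6 already connected.
n2—n5 (15): skip — n2 and n5 already connected.
n4—n8 (15): skip — n8 and n4 already connected.
n7—n9 (17): add — endpoints in different components.
Edges rejected before the tree was complete: 3.

3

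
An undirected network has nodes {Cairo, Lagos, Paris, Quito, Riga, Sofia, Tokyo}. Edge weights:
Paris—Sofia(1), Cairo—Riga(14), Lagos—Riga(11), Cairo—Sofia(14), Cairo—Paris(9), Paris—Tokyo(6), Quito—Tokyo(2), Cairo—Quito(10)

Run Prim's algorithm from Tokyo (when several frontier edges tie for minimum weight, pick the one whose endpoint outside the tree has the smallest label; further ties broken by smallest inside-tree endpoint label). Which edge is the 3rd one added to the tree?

Paris-Sofia

Prim's algorithm from Tokyo:
Step 1: frontier [Quito—Tokyo 2, Paris—Tokyo 6] → take Quito—Tokyo (2); add Quito.
Step 2: frontier [Cairo—Quito 10, Paris—Tokyo 6] → take Paris—Tokyo (6); add Paris.
Step 3: frontier [Paris—Sofia 1, Cairo—Paris 9, Cairo—Quito 10] → take Paris—Sofia (1); add Sofia.
Step 4: frontier [Cairo—Paris 9, Cairo—Quito 10, Cairo—Sofia 14] → take Cairo—Paris (9); add Cairo.
Step 5: frontier [Cairo—Riga 14] → take Cairo—Riga (14); add Riga.
Step 6: frontier [Lagos—Riga 11] → take Lagos—Riga (11); add Lagos.
The 3rd edge added is Paris—Sofia.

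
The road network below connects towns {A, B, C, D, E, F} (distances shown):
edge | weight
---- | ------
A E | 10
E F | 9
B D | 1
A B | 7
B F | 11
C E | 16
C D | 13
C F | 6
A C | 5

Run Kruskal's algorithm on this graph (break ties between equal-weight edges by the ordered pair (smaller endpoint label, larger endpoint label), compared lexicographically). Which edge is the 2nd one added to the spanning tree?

Kruskal: consider edges lightest-first.
B D (1): add — endpoints in different components.
A C (5): add — endpoints in different components.
C F (6): add — endpoints in different components.
A B (7): add — endpoints in different components.
E F (9): add — endpoints in different components.
The 2nd edge added is A C.

A-C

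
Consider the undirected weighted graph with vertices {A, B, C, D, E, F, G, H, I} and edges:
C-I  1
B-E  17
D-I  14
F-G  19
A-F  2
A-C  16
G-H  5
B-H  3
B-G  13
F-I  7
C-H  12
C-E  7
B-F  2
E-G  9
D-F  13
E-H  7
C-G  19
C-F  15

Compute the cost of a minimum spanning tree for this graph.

40

Prim's algorithm from F:
Step 1: cheapest edge leaving the tree is A-F (2); add A.
Step 2: cheapest edge leaving the tree is B-F (2); add B.
Step 3: cheapest edge leaving the tree is B-H (3); add H.
Step 4: cheapest edge leaving the tree is G-H (5); add G.
Step 5: cheapest edge leaving the tree is E-H (7); add E.
Step 6: cheapest edge leaving the tree is C-E (7); add C.
Step 7: cheapest edge leaving the tree is C-I (1); add I.
Step 8: cheapest edge leaving the tree is D-F (13); add D.
MST edges: A-F, B-F, B-H, G-H, E-H, C-E, C-I, D-F; total weight 2+2+3+5+7+7+1+13 = 40.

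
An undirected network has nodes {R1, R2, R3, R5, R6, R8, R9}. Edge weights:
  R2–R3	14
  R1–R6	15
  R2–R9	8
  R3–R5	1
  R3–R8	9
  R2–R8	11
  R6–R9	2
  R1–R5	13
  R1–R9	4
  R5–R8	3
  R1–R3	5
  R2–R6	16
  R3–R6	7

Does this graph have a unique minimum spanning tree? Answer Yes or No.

Kruskal: consider edges lightest-first.
R3–R5 (1): add. Components now {R6} {R3,R5} {R2} {R8} {R1} {R9}
R6–R9 (2): add. Components now {R6,R9} {R3,R5} {R2} {R8} {R1}
R5–R8 (3): add. Components now {R6,R9} {R3,R5,R8} {R2} {R1}
R1–R9 (4): add. Components now {R1,R6,R9} {R3,R5,R8} {R2}
R1–R3 (5): add. Components now {R1,R3,R5,R6,R8,R9} {R2}
R3–R6 (7): skip — R6 and R3 already connected.
R2–R9 (8): add. Components now {R1,R2,R3,R5,R6,R8,R9}
Every non-tree edge has weight strictly greater than the heaviest edge on the tree path between its endpoints, so the MST is unique.

Yes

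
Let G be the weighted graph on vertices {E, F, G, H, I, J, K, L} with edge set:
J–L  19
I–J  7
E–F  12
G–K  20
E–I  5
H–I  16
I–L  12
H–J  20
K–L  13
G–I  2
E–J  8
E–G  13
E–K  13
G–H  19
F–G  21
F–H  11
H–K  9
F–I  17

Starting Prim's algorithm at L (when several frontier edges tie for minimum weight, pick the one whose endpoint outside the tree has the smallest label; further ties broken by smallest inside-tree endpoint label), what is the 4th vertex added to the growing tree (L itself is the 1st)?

E

Grow the tree from L using Prim:
Step 1: cheapest edge leaving the tree is I–L (12); add I.
Step 2: cheapest edge leaving the tree is G–I (2); add G.
Step 3: cheapest edge leaving the tree is E–I (5); add E.
Step 4: cheapest edge leaving the tree is I–J (7); add J.
Step 5: cheapest edge leaving the tree is E–F (12); add F.
Step 6: cheapest edge leaving the tree is F–H (11); add H.
Step 7: cheapest edge leaving the tree is H–K (9); add K.
Vertex order: L, I, G, E, J, F, H, K. The 4th vertex is E.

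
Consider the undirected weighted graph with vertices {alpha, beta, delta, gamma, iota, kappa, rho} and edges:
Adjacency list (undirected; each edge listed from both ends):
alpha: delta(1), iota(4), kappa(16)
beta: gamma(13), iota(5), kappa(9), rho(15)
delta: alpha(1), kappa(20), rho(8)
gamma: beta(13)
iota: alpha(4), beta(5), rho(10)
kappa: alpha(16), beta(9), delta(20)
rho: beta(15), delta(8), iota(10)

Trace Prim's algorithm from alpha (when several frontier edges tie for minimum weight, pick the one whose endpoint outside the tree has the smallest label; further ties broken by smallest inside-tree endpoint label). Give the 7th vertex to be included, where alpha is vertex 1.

gamma

Grow the tree from alpha using Prim:
Step 1: cheapest edge leaving the tree is alpha–delta (1); add delta.
Step 2: cheapest edge leaving the tree is alpha–iota (4); add iota.
Step 3: cheapest edge leaving the tree is beta–iota (5); add beta.
Step 4: cheapest edge leaving the tree is delta–rho (8); add rho.
Step 5: cheapest edge leaving the tree is beta–kappa (9); add kappa.
Step 6: cheapest edge leaving the tree is beta–gamma (13); add gamma.
Vertex order: alpha, delta, iota, beta, rho, kappa, gamma. The 7th vertex is gamma.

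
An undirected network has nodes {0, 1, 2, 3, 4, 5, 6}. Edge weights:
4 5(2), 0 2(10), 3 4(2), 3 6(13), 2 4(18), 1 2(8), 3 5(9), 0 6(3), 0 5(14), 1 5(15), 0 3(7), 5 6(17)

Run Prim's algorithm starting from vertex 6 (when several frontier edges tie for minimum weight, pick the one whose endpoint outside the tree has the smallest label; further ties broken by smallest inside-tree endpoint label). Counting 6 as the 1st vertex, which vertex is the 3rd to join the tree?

Prim's algorithm from 6:
Step 1: frontier [0 6 3, 3 6 13, 5 6 17] → take 0 6 (3); add 0.
Step 2: frontier [0 3 7, 0 2 10, 0 5 14, 3 6 13, 5 6 17] → take 0 3 (7); add 3.
Step 3: frontier [0 2 10, 0 5 14, 3 4 2, 3 5 9, 5 6 17] → take 3 4 (2); add 4.
Step 4: frontier [0 2 10, 0 5 14, 3 5 9, 4 5 2, 2 4 18, 5 6 17] → take 4 5 (2); add 5.
Step 5: frontier [0 2 10, 2 4 18, 1 5 15] → take 0 2 (10); add 2.
Step 6: frontier [1 2 8, 1 5 15] → take 1 2 (8); add 1.
Vertex order: 6, 0, 3, 4, 5, 2, 1. The 3rd vertex is 3.

3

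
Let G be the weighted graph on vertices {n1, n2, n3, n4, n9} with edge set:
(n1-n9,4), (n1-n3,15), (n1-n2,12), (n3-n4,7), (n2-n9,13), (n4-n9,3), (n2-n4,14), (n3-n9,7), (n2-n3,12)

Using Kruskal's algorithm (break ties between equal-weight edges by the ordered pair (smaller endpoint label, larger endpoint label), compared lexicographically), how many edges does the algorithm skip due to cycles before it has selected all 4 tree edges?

1

Sort edges by weight, then run Kruskal:
n4-n9 (3): add — endpoints in different components.
n1-n9 (4): add — endpoints in different components.
n3-n4 (7): add — endpoints in different components.
n3-n9 (7): skip — n3 and n9 already connected.
n1-n2 (12): add — endpoints in different components.
Edges rejected before the tree was complete: 1.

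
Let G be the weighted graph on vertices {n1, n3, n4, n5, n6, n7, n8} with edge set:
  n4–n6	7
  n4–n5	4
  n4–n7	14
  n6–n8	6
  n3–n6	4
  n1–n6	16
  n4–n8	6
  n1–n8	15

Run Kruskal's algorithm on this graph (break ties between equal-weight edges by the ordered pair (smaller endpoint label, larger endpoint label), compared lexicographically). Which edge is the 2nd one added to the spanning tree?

n4-n5

Sort edges by weight, then run Kruskal:
n3–n6 (4): add — endpoints in different components.
n4–n5 (4): add — endpoints in different components.
n4–n8 (6): add — endpoints in different components.
n6–n8 (6): add — endpoints in different components.
n4–n6 (7): skip — n6 and n4 already connected.
n4–n7 (14): add — endpoints in different components.
n1–n8 (15): add — endpoints in different components.
The 2nd edge added is n4–n5.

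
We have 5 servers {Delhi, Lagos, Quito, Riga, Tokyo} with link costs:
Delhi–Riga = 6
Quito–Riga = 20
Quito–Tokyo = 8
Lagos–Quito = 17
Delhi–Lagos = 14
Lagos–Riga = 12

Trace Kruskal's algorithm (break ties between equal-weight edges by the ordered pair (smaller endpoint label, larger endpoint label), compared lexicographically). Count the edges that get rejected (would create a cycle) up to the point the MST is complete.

1

Sort edges by weight, then run Kruskal:
Delhi–Riga (6): add — endpoints in different components.
Quito–Tokyo (8): add — endpoints in different components.
Lagos–Riga (12): add — endpoints in different components.
Delhi–Lagos (14): skip — Lagos and Delhi already connected.
Lagos–Quito (17): add — endpoints in different components.
Edges rejected before the tree was complete: 1.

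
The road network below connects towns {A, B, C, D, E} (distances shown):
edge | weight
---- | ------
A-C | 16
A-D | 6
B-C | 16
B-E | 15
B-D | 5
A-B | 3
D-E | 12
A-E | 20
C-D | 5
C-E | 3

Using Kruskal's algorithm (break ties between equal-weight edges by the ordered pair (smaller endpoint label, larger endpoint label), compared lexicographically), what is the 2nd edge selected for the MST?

Sort edges by weight, then run Kruskal:
A-B (3): add — endpoints in different components.
C-E (3): add — endpoints in different components.
B-D (5): add — endpoints in different components.
C-D (5): add — endpoints in different components.
The 2nd edge added is C-E.

C-E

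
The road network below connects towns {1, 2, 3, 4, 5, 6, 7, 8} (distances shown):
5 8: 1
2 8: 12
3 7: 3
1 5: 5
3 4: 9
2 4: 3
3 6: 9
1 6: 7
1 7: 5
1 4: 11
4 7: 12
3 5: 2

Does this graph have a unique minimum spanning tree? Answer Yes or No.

No

Kruskal's algorithm — process edges by increasing weight (ties by edge label):
5 8 (1): add — endpoints in different components.
3 5 (2): add — endpoints in different components.
2 4 (3): add — endpoints in different components.
3 7 (3): add — endpoints in different components.
1 5 (5): add — endpoints in different components.
1 7 (5): skip — 1 and 7 already connected.
1 6 (7): add — endpoints in different components.
3 4 (9): add — endpoints in different components.
Non-tree edge 1 7 has weight 5, equal to the heaviest edge on its tree cycle — swapping gives another MST of the same weight. Not unique.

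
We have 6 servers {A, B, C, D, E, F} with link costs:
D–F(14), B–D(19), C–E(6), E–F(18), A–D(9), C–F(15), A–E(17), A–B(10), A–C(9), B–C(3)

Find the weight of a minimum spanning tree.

41

Sort edges by weight, then run Kruskal:
B–C (3): add — endpoints in different components.
C–E (6): add — endpoints in different components.
A–C (9): add — endpoints in different components.
A–D (9): add — endpoints in different components.
A–B (10): skip — A and B already connected.
D–F (14): add — endpoints in different components.
MST edges: B–C, C–E, A–C, A–D, D–F; total weight 3+6+9+9+14 = 41.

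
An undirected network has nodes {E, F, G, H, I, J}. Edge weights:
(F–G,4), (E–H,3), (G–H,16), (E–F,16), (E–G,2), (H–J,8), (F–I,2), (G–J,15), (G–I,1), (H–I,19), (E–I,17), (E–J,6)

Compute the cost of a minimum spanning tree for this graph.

Sort edges by weight, then run Kruskal:
G–I (1): add. Components now {E} {F} {G,I} {H} {J}
E–G (2): add. Components now {E,G,I} {F} {H} {J}
F–I (2): add. Components now {E,F,G,I} {H} {J}
E–H (3): add. Components now {E,F,G,H,I} {J}
F–G (4): skip — F and G already connected.
E–J (6): add. Components now {E,F,G,H,I,J}
MST edges: G–I, E–G, F–I, E–H, E–J; total weight 1+2+2+3+6 = 14.

14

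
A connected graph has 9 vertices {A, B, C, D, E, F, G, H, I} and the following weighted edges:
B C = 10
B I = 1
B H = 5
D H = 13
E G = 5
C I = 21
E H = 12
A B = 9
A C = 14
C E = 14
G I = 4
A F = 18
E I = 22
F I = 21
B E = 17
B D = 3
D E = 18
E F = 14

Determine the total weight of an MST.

Kruskal's algorithm — process edges by increasing weight (ties by edge label):
B I (1): add — endpoints in different components.
B D (3): add — endpoints in different components.
G I (4): add — endpoints in different components.
B H (5): add — endpoints in different components.
E G (5): add — endpoints in different components.
A B (9): add — endpoints in different components.
B C (10): add — endpoints in different components.
E H (12): skip — E and H already connected.
D H (13): skip — D and H already connected.
A C (14): skip — A and C already connected.
C E (14): skip — C and E already connected.
E F (14): add — endpoints in different components.
MST edges: B I, B D, G I, B H, E G, A B, B C, E F; total weight 1+3+4+5+5+9+10+14 = 51.

51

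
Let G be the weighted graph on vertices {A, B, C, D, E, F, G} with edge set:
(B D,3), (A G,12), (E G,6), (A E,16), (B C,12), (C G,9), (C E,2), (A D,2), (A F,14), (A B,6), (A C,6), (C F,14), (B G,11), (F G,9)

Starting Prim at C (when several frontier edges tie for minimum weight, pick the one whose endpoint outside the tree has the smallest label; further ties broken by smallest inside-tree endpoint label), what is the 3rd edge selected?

Prim, starting at C.
Step 1: cheapest edge leaving the tree is C E (2); add E.
Step 2: cheapest edge leaving the tree is A C (6); add A.
Step 3: cheapest edge leaving the tree is A D (2); add D.
Step 4: cheapest edge leaving the tree is B D (3); add B.
Step 5: cheapest edge leaving the tree is E G (6); add G.
Step 6: cheapest edge leaving the tree is F G (9); add F.
The 3rd edge added is A D.

A-D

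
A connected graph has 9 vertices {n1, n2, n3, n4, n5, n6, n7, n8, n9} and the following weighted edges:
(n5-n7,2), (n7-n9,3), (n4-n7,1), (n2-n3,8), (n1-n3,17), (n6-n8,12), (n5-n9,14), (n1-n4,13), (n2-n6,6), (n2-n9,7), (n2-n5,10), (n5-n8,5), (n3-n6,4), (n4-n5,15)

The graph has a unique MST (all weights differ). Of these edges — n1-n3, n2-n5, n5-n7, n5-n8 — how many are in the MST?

Kruskal: consider edges lightest-first.
n4-n7 (1): add — endpoints in different components.
n5-n7 (2): add — endpoints in different components.
n7-n9 (3): add — endpoints in different components.
n3-n6 (4): add — endpoints in different components.
n5-n8 (5): add — endpoints in different components.
n2-n6 (6): add — endpoints in different components.
n2-n9 (7): add — endpoints in different components.
n2-n3 (8): skip — n3 and n2 already connected.
n2-n5 (10): skip — n5 and n2 already connected.
n6-n8 (12): skip — n8 and n6 already connected.
n1-n4 (13): add — endpoints in different components.
MST edge set: {n4-n7, n5-n7, n7-n9, n3-n6, n5-n8, n2-n6, n2-n9, n1-n4}.
Of the listed edges, {n5-n7, n5-n8} are in the MST → 2.

2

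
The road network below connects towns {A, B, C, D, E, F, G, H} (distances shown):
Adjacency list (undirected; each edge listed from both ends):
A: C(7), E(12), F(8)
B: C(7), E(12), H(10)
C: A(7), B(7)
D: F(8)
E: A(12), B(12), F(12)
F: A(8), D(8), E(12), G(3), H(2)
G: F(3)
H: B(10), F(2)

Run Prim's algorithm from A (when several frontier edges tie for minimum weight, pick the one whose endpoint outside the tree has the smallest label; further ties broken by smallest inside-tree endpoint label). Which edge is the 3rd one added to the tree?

A-F

Grow the tree from A using Prim:
Step 1: cheapest edge leaving the tree is A—C (7); add C.
Step 2: cheapest edge leaving the tree is B—C (7); add B.
Step 3: cheapest edge leaving the tree is A—F (8); add F.
Step 4: cheapest edge leaving the tree is F—H (2); add H.
Step 5: cheapest edge leaving the tree is F—G (3); add G.
Step 6: cheapest edge leaving the tree is D—F (8); add D.
Step 7: cheapest edge leaving the tree is A—E (12); add E.
The 3rd edge added is A—F.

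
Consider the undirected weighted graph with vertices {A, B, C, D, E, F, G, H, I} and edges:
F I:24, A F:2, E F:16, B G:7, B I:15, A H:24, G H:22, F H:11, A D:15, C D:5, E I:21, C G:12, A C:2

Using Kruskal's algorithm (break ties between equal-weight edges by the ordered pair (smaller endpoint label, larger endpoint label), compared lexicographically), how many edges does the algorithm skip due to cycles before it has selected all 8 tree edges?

1

Kruskal: consider edges lightest-first.
A C (2): add — endpoints in different components.
A F (2): add — endpoints in different components.
C D (5): add — endpoints in different components.
B G (7): add — endpoints in different components.
F H (11): add — endpoints in different components.
C G (12): add — endpoints in different components.
A D (15): skip — A and D already connected.
B I (15): add — endpoints in different components.
E F (16): add — endpoints in different components.
Edges rejected before the tree was complete: 1.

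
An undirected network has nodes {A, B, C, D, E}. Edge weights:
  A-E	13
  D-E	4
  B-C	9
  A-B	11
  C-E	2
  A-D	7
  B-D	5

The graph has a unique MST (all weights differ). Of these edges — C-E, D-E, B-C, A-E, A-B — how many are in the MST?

2

Sort edges by weight, then run Kruskal:
C-E (2): add. Components now {A} {B} {C,E} {D}
D-E (4): add. Components now {A} {B} {C,D,E}
B-D (5): add. Components now {A} {B,C,D,E}
A-D (7): add. Components now {A,B,C,D,E}
MST edge set: {C-E, D-E, B-D, A-D}.
Of the listed edges, {C-E, D-E} are in the MST → 2.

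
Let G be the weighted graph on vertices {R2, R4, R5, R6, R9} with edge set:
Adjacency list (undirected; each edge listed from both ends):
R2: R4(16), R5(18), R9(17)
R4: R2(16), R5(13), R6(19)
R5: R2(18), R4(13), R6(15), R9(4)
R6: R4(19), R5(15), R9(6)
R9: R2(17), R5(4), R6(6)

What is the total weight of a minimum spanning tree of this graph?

39

Prim, starting at R9.
Step 1: cheapest edge leaving the tree is R5—R9 (4); add R5.
Step 2: cheapest edge leaving the tree is R6—R9 (6); add R6.
Step 3: cheapest edge leaving the tree is R4—R5 (13); add R4.
Step 4: cheapest edge leaving the tree is R2—R4 (16); add R2.
MST edges: R5—R9, R6—R9, R4—R5, R2—R4; total weight 4+6+13+16 = 39.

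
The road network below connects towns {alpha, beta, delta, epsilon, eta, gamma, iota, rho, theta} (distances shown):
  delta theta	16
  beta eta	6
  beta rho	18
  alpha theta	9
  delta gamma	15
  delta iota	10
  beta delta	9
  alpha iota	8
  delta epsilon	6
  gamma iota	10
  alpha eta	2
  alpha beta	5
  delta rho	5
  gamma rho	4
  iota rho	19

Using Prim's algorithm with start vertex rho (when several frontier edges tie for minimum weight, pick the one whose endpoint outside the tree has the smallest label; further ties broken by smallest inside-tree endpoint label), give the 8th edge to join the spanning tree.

Grow the tree from rho using Prim:
Step 1: cheapest edge leaving the tree is gamma rho (4); add gamma.
Step 2: cheapest edge leaving the tree is delta rho (5); add delta.
Step 3: cheapest edge leaving the tree is delta epsilon (6); add epsilon.
Step 4: cheapest edge leaving the tree is beta delta (9); add beta.
Step 5: cheapest edge leaving the tree is alpha beta (5); add alpha.
Step 6: cheapest edge leaving the tree is alpha eta (2); add eta.
Step 7: cheapest edge leaving the tree is alpha iota (8); add iota.
Step 8: cheapest edge leaving the tree is alpha theta (9); add theta.
The 8th edge added is alpha theta.

alpha-theta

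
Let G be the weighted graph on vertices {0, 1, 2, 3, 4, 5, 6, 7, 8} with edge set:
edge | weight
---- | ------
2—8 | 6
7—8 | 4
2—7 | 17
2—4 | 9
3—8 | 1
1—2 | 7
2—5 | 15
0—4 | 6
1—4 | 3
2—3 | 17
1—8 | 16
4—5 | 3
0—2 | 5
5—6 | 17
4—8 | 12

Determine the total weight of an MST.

45

Sort edges by weight, then run Kruskal:
3—8 (1): add — endpoints in different components.
1—4 (3): add — endpoints in different components.
4—5 (3): add — endpoints in different components.
7—8 (4): add — endpoints in different components.
0—2 (5): add — endpoints in different components.
0—4 (6): add — endpoints in different components.
2—8 (6): add — endpoints in different components.
1—2 (7): skip — 1 and 2 already connected.
2—4 (9): skip — 2 and 4 already connected.
4—8 (12): skip — 4 and 8 already connected.
2—5 (15): skip — 2 and 5 already connected.
1—8 (16): skip — 1 and 8 already connected.
2—3 (17): skip — 2 and 3 already connected.
2—7 (17): skip — 2 and 7 already connected.
5—6 (17): add — endpoints in different components.
MST edges: 3—8, 1—4, 4—5, 7—8, 0—2, 0—4, 2—8, 5—6; total weight 1+3+3+4+5+6+6+17 = 45.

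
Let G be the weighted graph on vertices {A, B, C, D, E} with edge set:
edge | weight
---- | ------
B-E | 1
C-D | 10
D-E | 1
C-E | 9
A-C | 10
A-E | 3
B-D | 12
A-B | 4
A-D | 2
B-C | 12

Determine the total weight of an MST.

13

Kruskal's algorithm — process edges by increasing weight (ties by edge label):
B-E (1): add — endpoints in different components.
D-E (1): add — endpoints in different components.
A-D (2): add — endpoints in different components.
A-E (3): skip — A and E already connected.
A-B (4): skip — A and B already connected.
C-E (9): add — endpoints in different components.
MST edges: B-E, D-E, A-D, C-E; total weight 1+1+2+9 = 13.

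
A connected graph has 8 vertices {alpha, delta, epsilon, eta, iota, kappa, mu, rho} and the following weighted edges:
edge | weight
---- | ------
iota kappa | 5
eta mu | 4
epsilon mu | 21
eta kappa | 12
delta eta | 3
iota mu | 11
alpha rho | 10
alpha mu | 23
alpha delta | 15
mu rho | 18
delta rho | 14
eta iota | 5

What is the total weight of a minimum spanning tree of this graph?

Prim's algorithm from rho:
Step 1: cheapest edge leaving the tree is alpha rho (10); add alpha.
Step 2: cheapest edge leaving the tree is delta rho (14); add delta.
Step 3: cheapest edge leaving the tree is delta eta (3); add eta.
Step 4: cheapest edge leaving the tree is eta mu (4); add mu.
Step 5: cheapest edge leaving the tree is eta iota (5); add iota.
Step 6: cheapest edge leaving the tree is iota kappa (5); add kappa.
Step 7: cheapest edge leaving the tree is epsilon mu (21); add epsilon.
MST edges: alpha rho, delta rho, delta eta, eta mu, eta iota, iota kappa, epsilon mu; total weight 10+14+3+4+5+5+21 = 62.

62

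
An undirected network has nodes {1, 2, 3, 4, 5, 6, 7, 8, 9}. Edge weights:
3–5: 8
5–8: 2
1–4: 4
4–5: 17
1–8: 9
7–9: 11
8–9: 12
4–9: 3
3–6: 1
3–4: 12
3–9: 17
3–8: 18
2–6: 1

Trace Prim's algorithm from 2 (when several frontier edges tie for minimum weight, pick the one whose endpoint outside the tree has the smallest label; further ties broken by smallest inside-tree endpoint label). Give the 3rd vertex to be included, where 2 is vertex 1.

Grow the tree from 2 using Prim:
Step 1: cheapest edge leaving the tree is 2–6 (1); add 6.
Step 2: cheapest edge leaving the tree is 3–6 (1); add 3.
Step 3: cheapest edge leaving the tree is 3–5 (8); add 5.
Step 4: cheapest edge leaving the tree is 5–8 (2); add 8.
Step 5: cheapest edge leaving the tree is 1–8 (9); add 1.
Step 6: cheapest edge leaving the tree is 1–4 (4); add 4.
Step 7: cheapest edge leaving the tree is 4–9 (3); add 9.
Step 8: cheapest edge leaving the tree is 7–9 (11); add 7.
Vertex order: 2, 6, 3, 5, 8, 1, 4, 9, 7. The 3rd vertex is 3.

3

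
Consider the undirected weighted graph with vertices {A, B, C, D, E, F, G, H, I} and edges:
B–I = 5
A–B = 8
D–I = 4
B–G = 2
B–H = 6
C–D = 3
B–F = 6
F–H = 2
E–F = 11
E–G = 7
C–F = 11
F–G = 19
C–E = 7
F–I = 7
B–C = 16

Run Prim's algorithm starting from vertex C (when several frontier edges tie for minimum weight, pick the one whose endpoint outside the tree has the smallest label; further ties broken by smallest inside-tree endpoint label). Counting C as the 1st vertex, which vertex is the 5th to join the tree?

Prim's algorithm from C:
Step 1: cheapest edge leaving the tree is C–D (3); add D.
Step 2: cheapest edge leaving the tree is D–I (4); add I.
Step 3: cheapest edge leaving the tree is B–I (5); add B.
Step 4: cheapest edge leaving the tree is B–G (2); add G.
Step 5: cheapest edge leaving the tree is B–F (6); add F.
Step 6: cheapest edge leaving the tree is F–H (2); add H.
Step 7: cheapest edge leaving the tree is C–E (7); add E.
Step 8: cheapest edge leaving the tree is A–B (8); add A.
Vertex order: C, D, I, B, G, F, H, E, A. The 5th vertex is G.

G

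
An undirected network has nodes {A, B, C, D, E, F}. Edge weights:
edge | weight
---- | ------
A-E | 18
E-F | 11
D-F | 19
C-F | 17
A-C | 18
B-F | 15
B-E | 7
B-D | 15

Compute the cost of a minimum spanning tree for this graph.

Prim's algorithm from F:
Step 1: cheapest edge leaving the tree is E-F (11); add E.
Step 2: cheapest edge leaving the tree is B-E (7); add B.
Step 3: cheapest edge leaving the tree is B-D (15); add D.
Step 4: cheapest edge leaving the tree is C-F (17); add C.
Step 5: cheapest edge leaving the tree is A-C (18); add A.
MST edges: E-F, B-E, B-D, C-F, A-C; total weight 11+7+15+17+18 = 68.

68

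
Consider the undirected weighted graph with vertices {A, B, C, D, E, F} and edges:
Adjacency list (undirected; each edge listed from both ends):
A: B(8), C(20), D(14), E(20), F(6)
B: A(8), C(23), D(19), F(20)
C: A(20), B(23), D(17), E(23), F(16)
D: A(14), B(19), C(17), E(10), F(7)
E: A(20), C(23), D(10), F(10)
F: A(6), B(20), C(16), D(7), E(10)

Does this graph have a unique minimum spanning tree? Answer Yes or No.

No

Sort edges by weight, then run Kruskal:
A F (6): add — endpoints in different components.
D F (7): add — endpoints in different components.
A B (8): add — endpoints in different components.
D E (10): add — endpoints in different components.
E F (10): skip — E and F already connected.
A D (14): skip — A and D already connected.
C F (16): add — endpoints in different components.
Non-tree edge E F has weight 10, equal to the heaviest edge on its tree cycle — swapping gives another MST of the same weight. Not unique.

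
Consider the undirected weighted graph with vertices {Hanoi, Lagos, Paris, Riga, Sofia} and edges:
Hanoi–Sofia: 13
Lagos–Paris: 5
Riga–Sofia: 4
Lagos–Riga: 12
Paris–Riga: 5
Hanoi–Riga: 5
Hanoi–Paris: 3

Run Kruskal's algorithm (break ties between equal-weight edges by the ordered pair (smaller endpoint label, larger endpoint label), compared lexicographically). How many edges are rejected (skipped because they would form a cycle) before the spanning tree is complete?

Kruskal's algorithm — process edges by increasing weight (ties by edge label):
Hanoi–Paris (3): add. Components now {Riga} {Lagos} {Hanoi,Paris} {Sofia}
Riga–Sofia (4): add. Components now {Riga,Sofia} {Lagos} {Hanoi,Paris}
Hanoi–Riga (5): add. Components now {Hanoi,Paris,Riga,Sofia} {Lagos}
Lagos–Paris (5): add. Components now {Hanoi,Lagos,Paris,Riga,Sofia}
Edges rejected before the tree was complete: 0.

0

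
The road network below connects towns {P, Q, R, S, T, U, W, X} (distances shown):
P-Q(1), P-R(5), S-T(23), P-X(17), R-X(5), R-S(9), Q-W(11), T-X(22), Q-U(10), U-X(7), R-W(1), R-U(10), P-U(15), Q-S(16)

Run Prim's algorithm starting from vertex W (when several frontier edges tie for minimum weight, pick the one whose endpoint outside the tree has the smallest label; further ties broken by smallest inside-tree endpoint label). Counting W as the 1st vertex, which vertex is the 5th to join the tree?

X

Prim's algorithm from W:
Step 1: frontier [R-W 1, Q-W 11] → take R-W (1); add R.
Step 2: frontier [P-R 5, R-X 5, R-S 9, R-U 10, Q-W 11] → take P-R (5); add P.
Step 3: frontier [P-Q 1, P-U 15, P-X 17, R-X 5, R-S 9, R-U 10, Q-W 11] → take P-Q (1); add Q.
Step 4: frontier [P-U 15, P-X 17, Q-U 10, Q-S 16, R-X 5, R-S 9, R-U 10] → take R-X (5); add X.
Step 5: frontier [P-U 15, Q-U 10, Q-S 16, R-S 9, R-U 10, U-X 7, T-X 22] → take U-X (7); add U.
Step 6: frontier [Q-S 16, R-S 9, T-X 22] → take R-S (9); add S.
Step 7: frontier [S-T 23, T-X 22] → take T-X (22); add T.
Vertex order: W, R, P, Q, X, U, S, T. The 5th vertex is X.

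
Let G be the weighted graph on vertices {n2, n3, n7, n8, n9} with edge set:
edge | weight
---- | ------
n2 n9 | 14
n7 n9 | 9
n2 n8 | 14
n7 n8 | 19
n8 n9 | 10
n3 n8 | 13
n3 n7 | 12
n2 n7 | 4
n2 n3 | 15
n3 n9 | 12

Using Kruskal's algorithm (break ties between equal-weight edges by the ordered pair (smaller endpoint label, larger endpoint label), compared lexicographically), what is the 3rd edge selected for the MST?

n8-n9

Sort edges by weight, then run Kruskal:
n2 n7 (4): add. Components now {n3} {n9} {n2,n7} {n8}
n7 n9 (9): add. Components now {n3} {n2,n7,n9} {n8}
n8 n9 (10): add. Components now {n3} {n2,n7,n8,n9}
n3 n7 (12): add. Components now {n2,n3,n7,n8,n9}
The 3rd edge added is n8 n9.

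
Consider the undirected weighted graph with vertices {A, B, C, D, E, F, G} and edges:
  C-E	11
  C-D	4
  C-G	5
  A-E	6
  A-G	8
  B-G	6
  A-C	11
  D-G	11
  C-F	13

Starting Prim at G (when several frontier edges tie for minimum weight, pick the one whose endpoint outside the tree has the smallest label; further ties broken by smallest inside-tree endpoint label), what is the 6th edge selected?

Grow the tree from G using Prim:
Step 1: cheapest edge leaving the tree is C-G (5); add C.
Step 2: cheapest edge leaving the tree is C-D (4); add D.
Step 3: cheapest edge leaving the tree is B-G (6); add B.
Step 4: cheapest edge leaving the tree is A-G (8); add A.
Step 5: cheapest edge leaving the tree is A-E (6); add E.
Step 6: cheapest edge leaving the tree is C-F (13); add F.
The 6th edge added is C-F.

C-F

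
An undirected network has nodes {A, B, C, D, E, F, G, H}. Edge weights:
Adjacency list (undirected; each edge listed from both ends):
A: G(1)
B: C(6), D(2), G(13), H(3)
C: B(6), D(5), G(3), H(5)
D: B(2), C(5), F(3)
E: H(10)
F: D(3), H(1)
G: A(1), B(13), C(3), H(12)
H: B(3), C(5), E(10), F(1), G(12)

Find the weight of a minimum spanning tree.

Grow the tree from E using Prim:
Step 1: cheapest edge leaving the tree is E H (10); add H.
Step 2: cheapest edge leaving the tree is F H (1); add F.
Step 3: cheapest edge leaving the tree is B H (3); add B.
Step 4: cheapest edge leaving the tree is B D (2); add D.
Step 5: cheapest edge leaving the tree is C D (5); add C.
Step 6: cheapest edge leaving the tree is C G (3); add G.
Step 7: cheapest edge leaving the tree is A G (1); add A.
MST edges: E H, F H, B H, B D, C D, C G, A G; total weight 10+1+3+2+5+3+1 = 25.

25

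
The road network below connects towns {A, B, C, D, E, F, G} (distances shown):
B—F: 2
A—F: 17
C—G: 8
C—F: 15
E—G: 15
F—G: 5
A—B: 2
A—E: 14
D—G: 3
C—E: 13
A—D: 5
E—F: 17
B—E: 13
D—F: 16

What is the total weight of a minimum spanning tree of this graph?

33

Prim, starting at C.
Step 1: cheapest edge leaving the tree is C—G (8); add G.
Step 2: cheapest edge leaving the tree is D—G (3); add D.
Step 3: cheapest edge leaving the tree is A—D (5); add A.
Step 4: cheapest edge leaving the tree is A—B (2); add B.
Step 5: cheapest edge leaving the tree is B—F (2); add F.
Step 6: cheapest edge leaving the tree is B—E (13); add E.
MST edges: C—G, D—G, A—D, A—B, B—F, B—E; total weight 8+3+5+2+2+13 = 33.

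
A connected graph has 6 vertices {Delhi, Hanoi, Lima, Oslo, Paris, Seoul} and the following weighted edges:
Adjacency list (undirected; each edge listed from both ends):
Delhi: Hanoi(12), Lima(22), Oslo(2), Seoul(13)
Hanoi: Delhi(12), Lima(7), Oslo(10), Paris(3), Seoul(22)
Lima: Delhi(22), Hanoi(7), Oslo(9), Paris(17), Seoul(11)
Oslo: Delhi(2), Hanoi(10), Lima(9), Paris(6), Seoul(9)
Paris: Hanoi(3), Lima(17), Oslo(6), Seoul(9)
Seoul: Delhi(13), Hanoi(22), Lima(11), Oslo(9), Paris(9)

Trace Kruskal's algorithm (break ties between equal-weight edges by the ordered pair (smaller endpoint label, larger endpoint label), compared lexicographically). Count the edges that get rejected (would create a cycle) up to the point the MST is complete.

Sort edges by weight, then run Kruskal:
Delhi–Oslo (2): add. Components now {Paris} {Seoul} {Hanoi} {Delhi,Oslo} {Lima}
Hanoi–Paris (3): add. Components now {Hanoi,Paris} {Seoul} {Delhi,Oslo} {Lima}
Oslo–Paris (6): add. Components now {Delhi,Hanoi,Oslo,Paris} {Seoul} {Lima}
Hanoi–Lima (7): add. Components now {Delhi,Hanoi,Lima,Oslo,Paris} {Seoul}
Lima–Oslo (9): skip — Oslo and Lima already connected.
Oslo–Seoul (9): add. Components now {Delhi,Hanoi,Lima,Oslo,Paris,Seoul}
Edges rejected before the tree was complete: 1.

1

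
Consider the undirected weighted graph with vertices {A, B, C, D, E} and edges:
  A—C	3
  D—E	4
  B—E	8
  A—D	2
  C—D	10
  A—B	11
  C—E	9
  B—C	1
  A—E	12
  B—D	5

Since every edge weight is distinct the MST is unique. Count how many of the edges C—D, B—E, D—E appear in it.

Sort edges by weight, then run Kruskal:
B—C (1): add. Components now {A} {B,C} {D} {E}
A—D (2): add. Components now {A,D} {B,C} {E}
A—C (3): add. Components now {A,B,C,D} {E}
D—E (4): add. Components now {A,B,C,D,E}
MST edge set: {B—C, A—D, A—C, D—E}.
Of the listed edges, {D—E} are in the MST → 1.

1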